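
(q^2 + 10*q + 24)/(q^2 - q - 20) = (q + 6)/(q - 5)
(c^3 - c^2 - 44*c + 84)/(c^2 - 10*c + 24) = (c^2 + 5*c - 14)/(c - 4)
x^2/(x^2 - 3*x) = x/(x - 3)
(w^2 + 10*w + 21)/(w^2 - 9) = (w + 7)/(w - 3)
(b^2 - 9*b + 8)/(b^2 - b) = (b - 8)/b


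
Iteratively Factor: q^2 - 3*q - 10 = (q + 2)*(q - 5)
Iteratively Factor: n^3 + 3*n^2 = (n)*(n^2 + 3*n) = n*(n + 3)*(n)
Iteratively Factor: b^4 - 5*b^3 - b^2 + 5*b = (b - 1)*(b^3 - 4*b^2 - 5*b) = (b - 5)*(b - 1)*(b^2 + b) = b*(b - 5)*(b - 1)*(b + 1)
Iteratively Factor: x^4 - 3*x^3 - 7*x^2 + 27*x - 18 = (x - 1)*(x^3 - 2*x^2 - 9*x + 18) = (x - 1)*(x + 3)*(x^2 - 5*x + 6) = (x - 2)*(x - 1)*(x + 3)*(x - 3)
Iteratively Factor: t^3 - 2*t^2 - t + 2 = (t + 1)*(t^2 - 3*t + 2) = (t - 1)*(t + 1)*(t - 2)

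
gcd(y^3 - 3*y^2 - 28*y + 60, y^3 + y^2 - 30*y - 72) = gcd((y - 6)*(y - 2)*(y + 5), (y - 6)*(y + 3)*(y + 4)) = y - 6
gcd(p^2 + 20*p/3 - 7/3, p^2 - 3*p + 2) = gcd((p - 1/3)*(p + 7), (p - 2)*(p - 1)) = 1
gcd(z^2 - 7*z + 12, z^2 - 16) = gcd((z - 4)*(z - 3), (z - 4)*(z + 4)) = z - 4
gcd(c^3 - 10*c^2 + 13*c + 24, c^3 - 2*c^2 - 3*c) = c^2 - 2*c - 3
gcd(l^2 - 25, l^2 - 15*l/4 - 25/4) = l - 5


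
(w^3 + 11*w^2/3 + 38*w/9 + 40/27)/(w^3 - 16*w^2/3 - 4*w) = (w^2 + 3*w + 20/9)/(w*(w - 6))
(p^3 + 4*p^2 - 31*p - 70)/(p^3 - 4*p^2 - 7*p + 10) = (p + 7)/(p - 1)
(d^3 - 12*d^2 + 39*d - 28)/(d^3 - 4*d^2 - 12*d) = (-d^3 + 12*d^2 - 39*d + 28)/(d*(-d^2 + 4*d + 12))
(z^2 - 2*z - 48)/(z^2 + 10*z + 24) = (z - 8)/(z + 4)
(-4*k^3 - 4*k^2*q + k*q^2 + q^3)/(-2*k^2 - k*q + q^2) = 2*k + q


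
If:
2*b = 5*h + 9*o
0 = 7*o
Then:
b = 5*h/2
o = 0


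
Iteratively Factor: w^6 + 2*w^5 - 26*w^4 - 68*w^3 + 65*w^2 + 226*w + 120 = (w + 1)*(w^5 + w^4 - 27*w^3 - 41*w^2 + 106*w + 120) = (w - 2)*(w + 1)*(w^4 + 3*w^3 - 21*w^2 - 83*w - 60) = (w - 2)*(w + 1)*(w + 4)*(w^3 - w^2 - 17*w - 15) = (w - 5)*(w - 2)*(w + 1)*(w + 4)*(w^2 + 4*w + 3) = (w - 5)*(w - 2)*(w + 1)^2*(w + 4)*(w + 3)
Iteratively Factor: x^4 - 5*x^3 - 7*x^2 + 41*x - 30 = (x - 1)*(x^3 - 4*x^2 - 11*x + 30) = (x - 1)*(x + 3)*(x^2 - 7*x + 10) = (x - 5)*(x - 1)*(x + 3)*(x - 2)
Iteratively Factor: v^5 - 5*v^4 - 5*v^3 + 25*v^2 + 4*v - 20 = (v + 2)*(v^4 - 7*v^3 + 9*v^2 + 7*v - 10) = (v - 1)*(v + 2)*(v^3 - 6*v^2 + 3*v + 10) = (v - 1)*(v + 1)*(v + 2)*(v^2 - 7*v + 10) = (v - 2)*(v - 1)*(v + 1)*(v + 2)*(v - 5)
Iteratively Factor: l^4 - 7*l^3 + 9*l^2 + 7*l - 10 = (l - 1)*(l^3 - 6*l^2 + 3*l + 10) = (l - 5)*(l - 1)*(l^2 - l - 2) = (l - 5)*(l - 1)*(l + 1)*(l - 2)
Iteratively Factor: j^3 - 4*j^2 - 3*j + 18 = (j - 3)*(j^2 - j - 6) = (j - 3)^2*(j + 2)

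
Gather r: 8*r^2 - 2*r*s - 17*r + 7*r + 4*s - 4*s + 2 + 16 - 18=8*r^2 + r*(-2*s - 10)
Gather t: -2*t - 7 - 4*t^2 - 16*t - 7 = -4*t^2 - 18*t - 14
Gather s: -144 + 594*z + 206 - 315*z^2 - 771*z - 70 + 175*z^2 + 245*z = -140*z^2 + 68*z - 8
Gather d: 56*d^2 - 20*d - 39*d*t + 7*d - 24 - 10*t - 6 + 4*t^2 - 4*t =56*d^2 + d*(-39*t - 13) + 4*t^2 - 14*t - 30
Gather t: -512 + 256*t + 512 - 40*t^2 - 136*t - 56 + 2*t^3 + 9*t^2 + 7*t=2*t^3 - 31*t^2 + 127*t - 56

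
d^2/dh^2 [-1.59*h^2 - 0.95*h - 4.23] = -3.18000000000000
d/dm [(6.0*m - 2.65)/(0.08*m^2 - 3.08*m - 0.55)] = (-0.48*m^2 + 0.423999999999999*m - 11.462)/(0.0064*m^4 - 0.4928*m^3 + 9.3984*m^2 + 3.388*m + 0.3025)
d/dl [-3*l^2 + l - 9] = 1 - 6*l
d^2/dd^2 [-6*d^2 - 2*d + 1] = -12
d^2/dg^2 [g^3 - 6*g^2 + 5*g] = 6*g - 12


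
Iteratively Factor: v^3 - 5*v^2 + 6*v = (v)*(v^2 - 5*v + 6) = v*(v - 3)*(v - 2)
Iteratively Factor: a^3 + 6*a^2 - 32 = (a + 4)*(a^2 + 2*a - 8) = (a - 2)*(a + 4)*(a + 4)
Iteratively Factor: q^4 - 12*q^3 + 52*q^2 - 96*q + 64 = (q - 4)*(q^3 - 8*q^2 + 20*q - 16) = (q - 4)*(q - 2)*(q^2 - 6*q + 8) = (q - 4)^2*(q - 2)*(q - 2)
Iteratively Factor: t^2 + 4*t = (t)*(t + 4)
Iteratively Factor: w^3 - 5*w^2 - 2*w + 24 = (w - 3)*(w^2 - 2*w - 8) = (w - 4)*(w - 3)*(w + 2)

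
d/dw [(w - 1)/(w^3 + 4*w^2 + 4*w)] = (-2*w^2 + 3*w + 2)/(w^2*(w^3 + 6*w^2 + 12*w + 8))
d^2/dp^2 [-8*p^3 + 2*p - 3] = -48*p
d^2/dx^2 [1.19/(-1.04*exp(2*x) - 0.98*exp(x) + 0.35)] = (-1.19*(2.08*exp(x) + 0.98)*(4.16*exp(x) + 1.96)*exp(x) + (4.9504*exp(x) + 1.1662)*(1.04*exp(2*x) + 0.98*exp(x) - 0.35))*exp(x)/(1.04*exp(2*x) + 0.98*exp(x) - 0.35)^3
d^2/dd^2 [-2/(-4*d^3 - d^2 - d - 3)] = 4*(-(12*d + 1)*(4*d^3 + d^2 + d + 3) + (12*d^2 + 2*d + 1)^2)/(4*d^3 + d^2 + d + 3)^3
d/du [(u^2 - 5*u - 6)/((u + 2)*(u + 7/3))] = 12*(7*u^2 + 16*u + 2)/(9*u^4 + 78*u^3 + 253*u^2 + 364*u + 196)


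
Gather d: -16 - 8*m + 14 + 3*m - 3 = -5*m - 5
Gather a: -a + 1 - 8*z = -a - 8*z + 1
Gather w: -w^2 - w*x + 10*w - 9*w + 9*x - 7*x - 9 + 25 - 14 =-w^2 + w*(1 - x) + 2*x + 2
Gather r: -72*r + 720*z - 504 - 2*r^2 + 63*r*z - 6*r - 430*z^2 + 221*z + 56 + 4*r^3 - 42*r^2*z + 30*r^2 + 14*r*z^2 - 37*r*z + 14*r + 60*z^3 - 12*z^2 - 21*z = 4*r^3 + r^2*(28 - 42*z) + r*(14*z^2 + 26*z - 64) + 60*z^3 - 442*z^2 + 920*z - 448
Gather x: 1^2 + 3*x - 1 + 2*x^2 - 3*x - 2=2*x^2 - 2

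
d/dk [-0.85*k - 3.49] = -0.850000000000000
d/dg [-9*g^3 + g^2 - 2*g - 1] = -27*g^2 + 2*g - 2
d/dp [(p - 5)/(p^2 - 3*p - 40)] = (p^2 - 3*p - (p - 5)*(2*p - 3) - 40)/(-p^2 + 3*p + 40)^2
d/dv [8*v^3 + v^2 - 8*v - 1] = 24*v^2 + 2*v - 8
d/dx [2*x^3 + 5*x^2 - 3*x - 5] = 6*x^2 + 10*x - 3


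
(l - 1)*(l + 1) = l^2 - 1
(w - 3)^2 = w^2 - 6*w + 9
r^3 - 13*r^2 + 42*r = r*(r - 7)*(r - 6)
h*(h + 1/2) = h^2 + h/2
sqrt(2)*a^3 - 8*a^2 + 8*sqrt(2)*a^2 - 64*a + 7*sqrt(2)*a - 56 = (a + 7)*(a - 4*sqrt(2))*(sqrt(2)*a + sqrt(2))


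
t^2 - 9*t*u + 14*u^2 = (t - 7*u)*(t - 2*u)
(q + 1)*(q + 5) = q^2 + 6*q + 5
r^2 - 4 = (r - 2)*(r + 2)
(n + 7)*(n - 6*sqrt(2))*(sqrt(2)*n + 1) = sqrt(2)*n^3 - 11*n^2 + 7*sqrt(2)*n^2 - 77*n - 6*sqrt(2)*n - 42*sqrt(2)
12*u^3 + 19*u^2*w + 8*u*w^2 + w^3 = (u + w)*(3*u + w)*(4*u + w)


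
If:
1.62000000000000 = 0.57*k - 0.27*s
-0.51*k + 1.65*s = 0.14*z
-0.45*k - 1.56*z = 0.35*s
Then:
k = 3.28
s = 0.91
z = -1.15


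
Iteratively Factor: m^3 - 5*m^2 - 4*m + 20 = (m - 2)*(m^2 - 3*m - 10) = (m - 5)*(m - 2)*(m + 2)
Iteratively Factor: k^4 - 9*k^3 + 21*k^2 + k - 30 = (k + 1)*(k^3 - 10*k^2 + 31*k - 30) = (k - 3)*(k + 1)*(k^2 - 7*k + 10) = (k - 5)*(k - 3)*(k + 1)*(k - 2)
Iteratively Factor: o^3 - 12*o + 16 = (o - 2)*(o^2 + 2*o - 8) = (o - 2)^2*(o + 4)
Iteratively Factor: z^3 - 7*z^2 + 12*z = (z - 4)*(z^2 - 3*z) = z*(z - 4)*(z - 3)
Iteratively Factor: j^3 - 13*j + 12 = (j - 3)*(j^2 + 3*j - 4) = (j - 3)*(j - 1)*(j + 4)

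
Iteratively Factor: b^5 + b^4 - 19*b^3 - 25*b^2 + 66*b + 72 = (b + 3)*(b^4 - 2*b^3 - 13*b^2 + 14*b + 24) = (b + 3)^2*(b^3 - 5*b^2 + 2*b + 8) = (b + 1)*(b + 3)^2*(b^2 - 6*b + 8) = (b - 4)*(b + 1)*(b + 3)^2*(b - 2)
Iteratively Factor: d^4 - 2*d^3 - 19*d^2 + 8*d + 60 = (d + 3)*(d^3 - 5*d^2 - 4*d + 20) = (d - 2)*(d + 3)*(d^2 - 3*d - 10) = (d - 5)*(d - 2)*(d + 3)*(d + 2)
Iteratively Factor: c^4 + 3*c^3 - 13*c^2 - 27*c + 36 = (c + 4)*(c^3 - c^2 - 9*c + 9) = (c - 3)*(c + 4)*(c^2 + 2*c - 3) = (c - 3)*(c - 1)*(c + 4)*(c + 3)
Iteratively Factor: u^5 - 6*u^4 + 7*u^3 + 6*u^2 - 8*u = (u - 1)*(u^4 - 5*u^3 + 2*u^2 + 8*u) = u*(u - 1)*(u^3 - 5*u^2 + 2*u + 8) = u*(u - 2)*(u - 1)*(u^2 - 3*u - 4) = u*(u - 2)*(u - 1)*(u + 1)*(u - 4)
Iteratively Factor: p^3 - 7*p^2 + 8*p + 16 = (p - 4)*(p^2 - 3*p - 4) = (p - 4)^2*(p + 1)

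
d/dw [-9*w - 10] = -9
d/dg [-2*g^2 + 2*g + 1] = 2 - 4*g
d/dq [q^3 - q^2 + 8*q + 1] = 3*q^2 - 2*q + 8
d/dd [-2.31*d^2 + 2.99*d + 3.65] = 2.99 - 4.62*d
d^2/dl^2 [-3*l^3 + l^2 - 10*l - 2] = 2 - 18*l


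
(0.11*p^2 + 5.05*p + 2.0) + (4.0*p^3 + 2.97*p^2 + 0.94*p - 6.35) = 4.0*p^3 + 3.08*p^2 + 5.99*p - 4.35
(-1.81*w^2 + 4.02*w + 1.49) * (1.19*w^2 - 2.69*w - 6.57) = -2.1539*w^4 + 9.6527*w^3 + 2.851*w^2 - 30.4195*w - 9.7893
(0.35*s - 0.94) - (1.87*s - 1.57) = 0.63 - 1.52*s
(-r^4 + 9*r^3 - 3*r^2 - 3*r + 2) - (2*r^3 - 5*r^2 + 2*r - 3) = -r^4 + 7*r^3 + 2*r^2 - 5*r + 5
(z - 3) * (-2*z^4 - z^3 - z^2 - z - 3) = -2*z^5 + 5*z^4 + 2*z^3 + 2*z^2 + 9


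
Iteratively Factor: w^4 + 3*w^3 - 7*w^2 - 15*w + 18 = (w - 2)*(w^3 + 5*w^2 + 3*w - 9) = (w - 2)*(w - 1)*(w^2 + 6*w + 9) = (w - 2)*(w - 1)*(w + 3)*(w + 3)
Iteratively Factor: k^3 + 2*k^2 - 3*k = (k)*(k^2 + 2*k - 3) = k*(k - 1)*(k + 3)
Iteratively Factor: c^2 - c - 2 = (c + 1)*(c - 2)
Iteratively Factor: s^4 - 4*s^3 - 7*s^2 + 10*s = (s - 5)*(s^3 + s^2 - 2*s) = (s - 5)*(s + 2)*(s^2 - s) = (s - 5)*(s - 1)*(s + 2)*(s)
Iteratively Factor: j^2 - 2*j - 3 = (j - 3)*(j + 1)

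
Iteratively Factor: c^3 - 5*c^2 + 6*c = (c - 2)*(c^2 - 3*c) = c*(c - 2)*(c - 3)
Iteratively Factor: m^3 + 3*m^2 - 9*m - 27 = (m - 3)*(m^2 + 6*m + 9) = (m - 3)*(m + 3)*(m + 3)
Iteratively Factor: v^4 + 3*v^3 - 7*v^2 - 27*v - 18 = (v + 2)*(v^3 + v^2 - 9*v - 9) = (v + 1)*(v + 2)*(v^2 - 9) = (v - 3)*(v + 1)*(v + 2)*(v + 3)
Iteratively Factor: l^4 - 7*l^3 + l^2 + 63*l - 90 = (l - 3)*(l^3 - 4*l^2 - 11*l + 30) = (l - 5)*(l - 3)*(l^2 + l - 6) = (l - 5)*(l - 3)*(l + 3)*(l - 2)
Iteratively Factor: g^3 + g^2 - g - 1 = (g - 1)*(g^2 + 2*g + 1) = (g - 1)*(g + 1)*(g + 1)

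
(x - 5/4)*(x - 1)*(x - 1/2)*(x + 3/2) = x^4 - 5*x^3/4 - 7*x^2/4 + 47*x/16 - 15/16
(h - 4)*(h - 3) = h^2 - 7*h + 12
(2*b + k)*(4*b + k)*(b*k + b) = 8*b^3*k + 8*b^3 + 6*b^2*k^2 + 6*b^2*k + b*k^3 + b*k^2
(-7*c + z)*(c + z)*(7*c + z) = -49*c^3 - 49*c^2*z + c*z^2 + z^3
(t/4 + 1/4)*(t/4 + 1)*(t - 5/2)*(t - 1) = t^4/16 + 3*t^3/32 - 11*t^2/16 - 3*t/32 + 5/8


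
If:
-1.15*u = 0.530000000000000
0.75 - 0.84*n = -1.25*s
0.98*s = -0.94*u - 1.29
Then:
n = -0.41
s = -0.87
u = -0.46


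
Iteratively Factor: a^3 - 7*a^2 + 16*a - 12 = (a - 2)*(a^2 - 5*a + 6) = (a - 3)*(a - 2)*(a - 2)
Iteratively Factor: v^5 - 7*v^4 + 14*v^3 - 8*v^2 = (v - 2)*(v^4 - 5*v^3 + 4*v^2) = v*(v - 2)*(v^3 - 5*v^2 + 4*v) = v*(v - 4)*(v - 2)*(v^2 - v) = v^2*(v - 4)*(v - 2)*(v - 1)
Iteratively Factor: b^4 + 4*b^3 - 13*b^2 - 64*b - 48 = (b + 4)*(b^3 - 13*b - 12) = (b + 1)*(b + 4)*(b^2 - b - 12) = (b + 1)*(b + 3)*(b + 4)*(b - 4)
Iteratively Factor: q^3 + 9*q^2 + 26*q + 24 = (q + 2)*(q^2 + 7*q + 12) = (q + 2)*(q + 3)*(q + 4)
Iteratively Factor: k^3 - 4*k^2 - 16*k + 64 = (k + 4)*(k^2 - 8*k + 16) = (k - 4)*(k + 4)*(k - 4)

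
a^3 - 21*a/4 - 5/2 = (a - 5/2)*(a + 1/2)*(a + 2)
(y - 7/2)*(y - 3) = y^2 - 13*y/2 + 21/2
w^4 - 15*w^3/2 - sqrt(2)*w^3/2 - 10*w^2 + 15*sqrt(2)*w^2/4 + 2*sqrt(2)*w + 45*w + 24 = (w - 8)*(w + 1/2)*(w - 2*sqrt(2))*(w + 3*sqrt(2)/2)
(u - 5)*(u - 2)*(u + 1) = u^3 - 6*u^2 + 3*u + 10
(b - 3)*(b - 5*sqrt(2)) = b^2 - 5*sqrt(2)*b - 3*b + 15*sqrt(2)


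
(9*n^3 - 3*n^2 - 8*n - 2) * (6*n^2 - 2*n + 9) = 54*n^5 - 36*n^4 + 39*n^3 - 23*n^2 - 68*n - 18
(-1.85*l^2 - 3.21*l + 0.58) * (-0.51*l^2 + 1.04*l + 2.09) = 0.9435*l^4 - 0.2869*l^3 - 7.5007*l^2 - 6.1057*l + 1.2122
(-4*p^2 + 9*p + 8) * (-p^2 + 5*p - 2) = 4*p^4 - 29*p^3 + 45*p^2 + 22*p - 16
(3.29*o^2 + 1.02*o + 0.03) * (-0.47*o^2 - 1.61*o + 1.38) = -1.5463*o^4 - 5.7763*o^3 + 2.8839*o^2 + 1.3593*o + 0.0414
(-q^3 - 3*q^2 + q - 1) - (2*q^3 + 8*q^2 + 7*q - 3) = -3*q^3 - 11*q^2 - 6*q + 2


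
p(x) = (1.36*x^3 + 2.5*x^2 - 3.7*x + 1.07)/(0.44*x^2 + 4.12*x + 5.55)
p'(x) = (-0.88*x - 4.12)*(1.36*x^3 + 2.5*x^2 - 3.7*x + 1.07)/(0.44*x^2 + 4.12*x + 5.55)^2 + (4.08*x^2 + 5.0*x - 3.7)/(0.44*x^2 + 4.12*x + 5.55) = (0.5984*x^4 + 11.2064*x^3 + 34.572*x^2 + 26.8084*x - 24.9434)/(0.1936*x^4 + 3.6256*x^3 + 21.8584*x^2 + 45.732*x + 30.8025)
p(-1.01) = 3.24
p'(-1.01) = -8.20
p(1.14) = 0.20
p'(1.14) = 0.58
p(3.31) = 2.73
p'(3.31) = 1.60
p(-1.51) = 23.11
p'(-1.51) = -200.16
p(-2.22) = -4.71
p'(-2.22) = -10.86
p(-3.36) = 2.97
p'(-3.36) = -6.65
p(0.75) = 0.03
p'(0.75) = 0.25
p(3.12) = 2.43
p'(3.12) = 1.54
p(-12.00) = -99.88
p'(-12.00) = -6.13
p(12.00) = 22.53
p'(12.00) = 2.65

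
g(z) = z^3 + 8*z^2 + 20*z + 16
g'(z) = 3*z^2 + 16*z + 20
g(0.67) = 33.29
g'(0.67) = 32.07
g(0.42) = 25.89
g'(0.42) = 27.25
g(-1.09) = 2.41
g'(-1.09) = 6.12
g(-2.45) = 0.31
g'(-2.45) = -1.19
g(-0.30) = 10.69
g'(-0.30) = 15.47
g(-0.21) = 12.14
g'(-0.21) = 16.77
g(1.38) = 61.46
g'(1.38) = 47.79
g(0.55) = 29.59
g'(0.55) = 29.71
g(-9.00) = -245.00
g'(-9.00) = 119.00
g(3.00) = 175.00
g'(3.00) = 95.00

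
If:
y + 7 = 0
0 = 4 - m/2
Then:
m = 8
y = -7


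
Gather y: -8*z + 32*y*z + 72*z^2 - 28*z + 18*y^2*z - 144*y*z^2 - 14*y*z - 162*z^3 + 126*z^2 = 18*y^2*z + y*(-144*z^2 + 18*z) - 162*z^3 + 198*z^2 - 36*z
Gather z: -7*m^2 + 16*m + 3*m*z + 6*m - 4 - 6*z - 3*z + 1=-7*m^2 + 22*m + z*(3*m - 9) - 3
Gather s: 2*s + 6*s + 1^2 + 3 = 8*s + 4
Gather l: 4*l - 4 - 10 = 4*l - 14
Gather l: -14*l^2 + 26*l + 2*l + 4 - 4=-14*l^2 + 28*l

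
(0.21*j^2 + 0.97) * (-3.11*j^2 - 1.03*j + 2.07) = -0.6531*j^4 - 0.2163*j^3 - 2.582*j^2 - 0.9991*j + 2.0079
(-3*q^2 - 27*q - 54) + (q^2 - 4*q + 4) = -2*q^2 - 31*q - 50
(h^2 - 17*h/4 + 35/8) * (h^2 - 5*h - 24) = h^4 - 37*h^3/4 + 13*h^2/8 + 641*h/8 - 105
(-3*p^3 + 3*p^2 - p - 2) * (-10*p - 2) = 30*p^4 - 24*p^3 + 4*p^2 + 22*p + 4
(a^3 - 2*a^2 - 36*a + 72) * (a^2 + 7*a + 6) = a^5 + 5*a^4 - 44*a^3 - 192*a^2 + 288*a + 432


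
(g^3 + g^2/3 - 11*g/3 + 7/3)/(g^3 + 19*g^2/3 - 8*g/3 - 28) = (g^2 - 2*g + 1)/(g^2 + 4*g - 12)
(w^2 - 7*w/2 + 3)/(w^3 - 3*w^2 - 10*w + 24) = (w - 3/2)/(w^2 - w - 12)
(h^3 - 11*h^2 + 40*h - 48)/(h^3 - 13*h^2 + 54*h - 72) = (h - 4)/(h - 6)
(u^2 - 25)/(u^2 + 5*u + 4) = (u^2 - 25)/(u^2 + 5*u + 4)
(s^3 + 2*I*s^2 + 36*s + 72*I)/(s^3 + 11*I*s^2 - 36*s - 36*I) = (s - 6*I)/(s + 3*I)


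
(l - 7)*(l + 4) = l^2 - 3*l - 28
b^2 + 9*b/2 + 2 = (b + 1/2)*(b + 4)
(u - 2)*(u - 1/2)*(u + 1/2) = u^3 - 2*u^2 - u/4 + 1/2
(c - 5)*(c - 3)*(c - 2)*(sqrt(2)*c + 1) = sqrt(2)*c^4 - 10*sqrt(2)*c^3 + c^3 - 10*c^2 + 31*sqrt(2)*c^2 - 30*sqrt(2)*c + 31*c - 30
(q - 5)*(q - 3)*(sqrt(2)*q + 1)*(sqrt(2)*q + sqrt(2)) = 2*q^4 - 14*q^3 + sqrt(2)*q^3 - 7*sqrt(2)*q^2 + 14*q^2 + 7*sqrt(2)*q + 30*q + 15*sqrt(2)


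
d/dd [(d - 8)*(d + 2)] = 2*d - 6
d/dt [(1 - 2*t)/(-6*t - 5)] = 16/(6*t + 5)^2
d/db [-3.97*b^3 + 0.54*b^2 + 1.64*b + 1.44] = -11.91*b^2 + 1.08*b + 1.64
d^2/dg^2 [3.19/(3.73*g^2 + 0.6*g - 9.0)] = (-88.764302*g^2 - 14.27844*g + 3.19*(7.46*g + 0.6)*(14.92*g + 1.2) + 214.1766)/(3.73*g^2 + 0.6*g - 9.0)^3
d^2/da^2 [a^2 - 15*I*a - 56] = 2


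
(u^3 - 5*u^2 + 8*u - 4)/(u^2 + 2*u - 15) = (u^3 - 5*u^2 + 8*u - 4)/(u^2 + 2*u - 15)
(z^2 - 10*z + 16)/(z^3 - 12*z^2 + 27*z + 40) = (z - 2)/(z^2 - 4*z - 5)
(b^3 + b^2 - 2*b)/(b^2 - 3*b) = (b^2 + b - 2)/(b - 3)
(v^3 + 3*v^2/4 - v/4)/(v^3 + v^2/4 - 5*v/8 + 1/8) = 2*v/(2*v - 1)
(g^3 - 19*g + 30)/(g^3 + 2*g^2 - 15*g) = (g - 2)/g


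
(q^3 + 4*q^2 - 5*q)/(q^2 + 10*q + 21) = q*(q^2 + 4*q - 5)/(q^2 + 10*q + 21)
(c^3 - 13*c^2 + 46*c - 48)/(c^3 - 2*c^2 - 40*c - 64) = (c^2 - 5*c + 6)/(c^2 + 6*c + 8)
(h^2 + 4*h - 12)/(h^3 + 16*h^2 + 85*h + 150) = (h - 2)/(h^2 + 10*h + 25)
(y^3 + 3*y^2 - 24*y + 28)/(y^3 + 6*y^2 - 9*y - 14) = (y - 2)/(y + 1)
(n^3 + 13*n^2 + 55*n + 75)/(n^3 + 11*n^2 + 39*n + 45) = (n + 5)/(n + 3)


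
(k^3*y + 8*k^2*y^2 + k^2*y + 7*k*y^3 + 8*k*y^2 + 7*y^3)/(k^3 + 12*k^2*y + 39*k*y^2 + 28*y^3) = y*(k + 1)/(k + 4*y)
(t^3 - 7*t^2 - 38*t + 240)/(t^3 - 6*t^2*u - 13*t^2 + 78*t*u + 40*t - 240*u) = (t + 6)/(t - 6*u)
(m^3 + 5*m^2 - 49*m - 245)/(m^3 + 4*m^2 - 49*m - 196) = (m + 5)/(m + 4)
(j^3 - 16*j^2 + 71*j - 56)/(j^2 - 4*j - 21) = (j^2 - 9*j + 8)/(j + 3)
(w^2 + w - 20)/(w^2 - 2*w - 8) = (w + 5)/(w + 2)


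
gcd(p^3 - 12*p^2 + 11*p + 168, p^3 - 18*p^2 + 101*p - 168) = p^2 - 15*p + 56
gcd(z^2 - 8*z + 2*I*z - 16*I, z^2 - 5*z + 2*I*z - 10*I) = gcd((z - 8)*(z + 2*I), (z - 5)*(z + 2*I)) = z + 2*I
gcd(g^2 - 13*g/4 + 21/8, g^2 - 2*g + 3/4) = g - 3/2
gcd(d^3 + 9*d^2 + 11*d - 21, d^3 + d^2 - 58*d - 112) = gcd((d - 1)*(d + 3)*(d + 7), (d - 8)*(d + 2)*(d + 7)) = d + 7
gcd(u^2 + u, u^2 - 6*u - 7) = u + 1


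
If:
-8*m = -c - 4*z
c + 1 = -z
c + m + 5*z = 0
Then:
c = -44/35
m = -1/35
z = 9/35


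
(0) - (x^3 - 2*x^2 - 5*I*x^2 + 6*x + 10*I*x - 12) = -x^3 + 2*x^2 + 5*I*x^2 - 6*x - 10*I*x + 12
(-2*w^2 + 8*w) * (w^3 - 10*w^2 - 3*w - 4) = -2*w^5 + 28*w^4 - 74*w^3 - 16*w^2 - 32*w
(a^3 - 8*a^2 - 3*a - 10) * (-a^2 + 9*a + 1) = -a^5 + 17*a^4 - 68*a^3 - 25*a^2 - 93*a - 10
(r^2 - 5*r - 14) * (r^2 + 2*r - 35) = r^4 - 3*r^3 - 59*r^2 + 147*r + 490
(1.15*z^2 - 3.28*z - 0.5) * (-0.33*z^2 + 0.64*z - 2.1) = -0.3795*z^4 + 1.8184*z^3 - 4.3492*z^2 + 6.568*z + 1.05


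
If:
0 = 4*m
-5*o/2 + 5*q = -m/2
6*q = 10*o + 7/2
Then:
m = 0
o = -1/2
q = -1/4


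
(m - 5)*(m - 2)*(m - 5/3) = m^3 - 26*m^2/3 + 65*m/3 - 50/3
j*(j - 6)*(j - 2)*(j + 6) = j^4 - 2*j^3 - 36*j^2 + 72*j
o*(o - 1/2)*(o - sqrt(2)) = o^3 - sqrt(2)*o^2 - o^2/2 + sqrt(2)*o/2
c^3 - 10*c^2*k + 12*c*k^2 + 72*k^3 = (c - 6*k)^2*(c + 2*k)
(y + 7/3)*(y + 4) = y^2 + 19*y/3 + 28/3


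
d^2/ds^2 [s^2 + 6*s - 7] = 2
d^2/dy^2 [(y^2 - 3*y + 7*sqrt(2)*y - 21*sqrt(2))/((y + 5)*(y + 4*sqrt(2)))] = 2*(-8*y^3 + 3*sqrt(2)*y^3 - 123*sqrt(2)*y^2 - 1344*y - 135*sqrt(2)*y - 2017*sqrt(2) - 960)/(y^6 + 15*y^5 + 12*sqrt(2)*y^5 + 171*y^4 + 180*sqrt(2)*y^4 + 1028*sqrt(2)*y^3 + 1565*y^3 + 3420*sqrt(2)*y^2 + 7200*y^2 + 12000*y + 9600*sqrt(2)*y + 16000*sqrt(2))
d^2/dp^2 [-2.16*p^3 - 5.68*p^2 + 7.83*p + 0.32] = -12.96*p - 11.36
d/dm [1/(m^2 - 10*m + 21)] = 2*(5 - m)/(m^2 - 10*m + 21)^2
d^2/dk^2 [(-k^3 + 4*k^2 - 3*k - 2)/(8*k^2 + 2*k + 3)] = 2*(-236*k^3 - 690*k^2 + 93*k + 94)/(512*k^6 + 384*k^5 + 672*k^4 + 296*k^3 + 252*k^2 + 54*k + 27)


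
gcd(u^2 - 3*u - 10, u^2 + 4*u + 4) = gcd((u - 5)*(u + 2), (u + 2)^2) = u + 2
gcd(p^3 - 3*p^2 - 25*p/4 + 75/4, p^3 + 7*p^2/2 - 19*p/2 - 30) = p^2 - p/2 - 15/2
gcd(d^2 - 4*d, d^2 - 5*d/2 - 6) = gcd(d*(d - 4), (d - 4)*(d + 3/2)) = d - 4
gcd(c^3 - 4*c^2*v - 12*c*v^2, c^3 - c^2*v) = c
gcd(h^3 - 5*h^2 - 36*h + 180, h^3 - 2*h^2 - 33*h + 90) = h^2 + h - 30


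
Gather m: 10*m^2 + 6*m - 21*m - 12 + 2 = 10*m^2 - 15*m - 10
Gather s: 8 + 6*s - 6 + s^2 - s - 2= s^2 + 5*s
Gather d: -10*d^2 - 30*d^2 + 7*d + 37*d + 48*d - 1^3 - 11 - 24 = -40*d^2 + 92*d - 36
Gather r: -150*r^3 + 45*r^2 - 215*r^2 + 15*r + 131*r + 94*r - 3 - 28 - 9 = -150*r^3 - 170*r^2 + 240*r - 40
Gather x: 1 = 1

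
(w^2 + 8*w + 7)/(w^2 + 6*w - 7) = (w + 1)/(w - 1)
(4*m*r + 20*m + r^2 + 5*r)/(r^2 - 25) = (4*m + r)/(r - 5)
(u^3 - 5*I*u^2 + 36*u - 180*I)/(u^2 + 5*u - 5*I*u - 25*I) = (u^2 + 36)/(u + 5)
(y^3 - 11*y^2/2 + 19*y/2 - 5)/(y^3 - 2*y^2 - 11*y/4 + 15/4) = 2*(y - 2)/(2*y + 3)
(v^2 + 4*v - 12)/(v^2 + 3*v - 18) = (v - 2)/(v - 3)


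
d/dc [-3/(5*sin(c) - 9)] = 15*cos(c)/(5*sin(c) - 9)^2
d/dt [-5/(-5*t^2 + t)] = 5*(1 - 10*t)/(t^2*(5*t - 1)^2)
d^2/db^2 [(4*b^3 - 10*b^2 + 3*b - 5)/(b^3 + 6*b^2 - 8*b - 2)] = 2*(-34*b^6 + 105*b^5 - 168*b^4 - 424*b^3 - 552*b^2 + 846*b - 468)/(b^9 + 18*b^8 + 84*b^7 - 78*b^6 - 744*b^5 + 1032*b^4 + 76*b^3 - 312*b^2 - 96*b - 8)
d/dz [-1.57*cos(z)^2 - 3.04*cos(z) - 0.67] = (3.14*cos(z) + 3.04)*sin(z)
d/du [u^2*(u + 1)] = u*(3*u + 2)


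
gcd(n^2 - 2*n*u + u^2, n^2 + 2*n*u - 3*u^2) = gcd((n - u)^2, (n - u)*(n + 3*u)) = -n + u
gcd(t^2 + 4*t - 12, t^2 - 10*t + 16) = t - 2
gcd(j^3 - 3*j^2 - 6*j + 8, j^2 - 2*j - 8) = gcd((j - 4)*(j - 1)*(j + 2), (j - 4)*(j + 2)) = j^2 - 2*j - 8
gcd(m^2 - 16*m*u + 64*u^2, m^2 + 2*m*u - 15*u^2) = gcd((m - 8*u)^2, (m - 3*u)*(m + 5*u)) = 1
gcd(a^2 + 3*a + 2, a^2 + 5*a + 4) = a + 1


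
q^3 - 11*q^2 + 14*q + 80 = (q - 8)*(q - 5)*(q + 2)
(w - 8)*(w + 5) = w^2 - 3*w - 40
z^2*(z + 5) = z^3 + 5*z^2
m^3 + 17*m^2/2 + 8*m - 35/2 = (m - 1)*(m + 5/2)*(m + 7)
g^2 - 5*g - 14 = (g - 7)*(g + 2)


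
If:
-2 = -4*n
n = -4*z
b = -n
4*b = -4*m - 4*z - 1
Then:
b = -1/2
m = 3/8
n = 1/2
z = -1/8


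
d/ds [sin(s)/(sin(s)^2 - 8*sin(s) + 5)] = (cos(s)^2 + 4)*cos(s)/(sin(s)^2 - 8*sin(s) + 5)^2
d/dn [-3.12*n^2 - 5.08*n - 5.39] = -6.24*n - 5.08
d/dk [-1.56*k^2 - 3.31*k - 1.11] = -3.12*k - 3.31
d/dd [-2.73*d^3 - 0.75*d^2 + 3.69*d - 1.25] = -8.19*d^2 - 1.5*d + 3.69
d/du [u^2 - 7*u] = 2*u - 7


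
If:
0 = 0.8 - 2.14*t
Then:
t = 0.37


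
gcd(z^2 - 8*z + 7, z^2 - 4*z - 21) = z - 7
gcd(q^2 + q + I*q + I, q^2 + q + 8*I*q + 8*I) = q + 1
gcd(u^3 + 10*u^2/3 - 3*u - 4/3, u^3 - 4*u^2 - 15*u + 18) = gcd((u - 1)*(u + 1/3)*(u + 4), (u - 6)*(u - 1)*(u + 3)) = u - 1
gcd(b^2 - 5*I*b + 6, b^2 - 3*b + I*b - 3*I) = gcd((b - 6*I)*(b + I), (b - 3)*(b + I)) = b + I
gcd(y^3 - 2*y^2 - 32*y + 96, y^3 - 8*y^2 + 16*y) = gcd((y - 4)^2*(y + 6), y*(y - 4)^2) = y^2 - 8*y + 16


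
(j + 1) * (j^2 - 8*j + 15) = j^3 - 7*j^2 + 7*j + 15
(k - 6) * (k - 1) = k^2 - 7*k + 6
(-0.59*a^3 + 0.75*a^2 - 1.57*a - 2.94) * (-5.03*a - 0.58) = 2.9677*a^4 - 3.4303*a^3 + 7.4621*a^2 + 15.6988*a + 1.7052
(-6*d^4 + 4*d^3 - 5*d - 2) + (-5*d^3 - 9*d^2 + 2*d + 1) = -6*d^4 - d^3 - 9*d^2 - 3*d - 1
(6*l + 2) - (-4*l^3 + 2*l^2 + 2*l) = 4*l^3 - 2*l^2 + 4*l + 2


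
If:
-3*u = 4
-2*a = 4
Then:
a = -2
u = -4/3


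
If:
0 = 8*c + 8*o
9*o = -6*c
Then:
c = 0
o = 0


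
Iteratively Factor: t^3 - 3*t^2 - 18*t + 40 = (t - 2)*(t^2 - t - 20) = (t - 5)*(t - 2)*(t + 4)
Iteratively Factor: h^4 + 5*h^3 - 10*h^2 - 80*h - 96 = (h + 3)*(h^3 + 2*h^2 - 16*h - 32) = (h - 4)*(h + 3)*(h^2 + 6*h + 8) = (h - 4)*(h + 2)*(h + 3)*(h + 4)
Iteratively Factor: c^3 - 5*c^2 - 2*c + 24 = (c - 4)*(c^2 - c - 6) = (c - 4)*(c + 2)*(c - 3)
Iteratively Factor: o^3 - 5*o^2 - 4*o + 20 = (o + 2)*(o^2 - 7*o + 10) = (o - 5)*(o + 2)*(o - 2)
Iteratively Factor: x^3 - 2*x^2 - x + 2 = (x - 2)*(x^2 - 1) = (x - 2)*(x + 1)*(x - 1)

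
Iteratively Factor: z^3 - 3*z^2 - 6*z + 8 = (z - 4)*(z^2 + z - 2) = (z - 4)*(z - 1)*(z + 2)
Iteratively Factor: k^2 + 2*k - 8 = (k - 2)*(k + 4)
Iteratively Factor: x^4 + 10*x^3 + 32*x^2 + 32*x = (x)*(x^3 + 10*x^2 + 32*x + 32) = x*(x + 2)*(x^2 + 8*x + 16) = x*(x + 2)*(x + 4)*(x + 4)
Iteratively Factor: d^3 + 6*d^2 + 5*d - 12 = (d - 1)*(d^2 + 7*d + 12) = (d - 1)*(d + 4)*(d + 3)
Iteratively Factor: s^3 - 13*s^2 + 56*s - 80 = (s - 5)*(s^2 - 8*s + 16) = (s - 5)*(s - 4)*(s - 4)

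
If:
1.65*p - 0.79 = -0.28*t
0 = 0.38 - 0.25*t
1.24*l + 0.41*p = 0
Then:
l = -0.07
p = 0.22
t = 1.52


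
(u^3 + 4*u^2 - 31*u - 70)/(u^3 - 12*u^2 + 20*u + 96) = (u^2 + 2*u - 35)/(u^2 - 14*u + 48)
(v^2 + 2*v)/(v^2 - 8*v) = (v + 2)/(v - 8)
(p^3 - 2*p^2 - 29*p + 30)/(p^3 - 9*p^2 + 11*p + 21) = (p^3 - 2*p^2 - 29*p + 30)/(p^3 - 9*p^2 + 11*p + 21)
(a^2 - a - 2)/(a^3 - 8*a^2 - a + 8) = (a - 2)/(a^2 - 9*a + 8)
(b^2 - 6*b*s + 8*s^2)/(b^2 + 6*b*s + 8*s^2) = (b^2 - 6*b*s + 8*s^2)/(b^2 + 6*b*s + 8*s^2)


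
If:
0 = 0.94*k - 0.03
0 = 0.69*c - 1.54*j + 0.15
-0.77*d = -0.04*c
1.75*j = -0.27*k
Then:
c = -0.23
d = -0.01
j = -0.00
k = 0.03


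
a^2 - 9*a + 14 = (a - 7)*(a - 2)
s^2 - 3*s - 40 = (s - 8)*(s + 5)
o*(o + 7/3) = o^2 + 7*o/3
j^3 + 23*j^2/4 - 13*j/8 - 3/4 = (j - 1/2)*(j + 1/4)*(j + 6)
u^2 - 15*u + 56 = (u - 8)*(u - 7)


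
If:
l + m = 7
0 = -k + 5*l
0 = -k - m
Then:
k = -35/4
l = -7/4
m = 35/4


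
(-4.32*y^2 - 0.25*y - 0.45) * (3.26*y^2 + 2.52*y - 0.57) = -14.0832*y^4 - 11.7014*y^3 + 0.3654*y^2 - 0.9915*y + 0.2565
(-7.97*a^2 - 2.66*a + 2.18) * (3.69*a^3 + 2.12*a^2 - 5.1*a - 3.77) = -29.4093*a^5 - 26.7118*a^4 + 43.052*a^3 + 48.2345*a^2 - 1.0898*a - 8.2186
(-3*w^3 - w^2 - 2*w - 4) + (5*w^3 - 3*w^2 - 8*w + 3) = 2*w^3 - 4*w^2 - 10*w - 1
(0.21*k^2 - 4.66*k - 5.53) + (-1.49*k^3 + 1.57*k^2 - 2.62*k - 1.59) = -1.49*k^3 + 1.78*k^2 - 7.28*k - 7.12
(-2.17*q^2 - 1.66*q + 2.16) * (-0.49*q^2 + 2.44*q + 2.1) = 1.0633*q^4 - 4.4814*q^3 - 9.6658*q^2 + 1.7844*q + 4.536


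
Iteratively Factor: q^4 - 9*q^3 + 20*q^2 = (q - 4)*(q^3 - 5*q^2) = q*(q - 4)*(q^2 - 5*q) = q*(q - 5)*(q - 4)*(q)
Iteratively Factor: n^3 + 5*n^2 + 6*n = (n + 3)*(n^2 + 2*n) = (n + 2)*(n + 3)*(n)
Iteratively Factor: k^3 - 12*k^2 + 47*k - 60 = (k - 4)*(k^2 - 8*k + 15) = (k - 5)*(k - 4)*(k - 3)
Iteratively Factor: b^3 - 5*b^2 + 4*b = (b - 1)*(b^2 - 4*b) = (b - 4)*(b - 1)*(b)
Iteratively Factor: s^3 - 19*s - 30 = (s + 2)*(s^2 - 2*s - 15) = (s + 2)*(s + 3)*(s - 5)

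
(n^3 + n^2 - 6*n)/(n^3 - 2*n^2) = (n + 3)/n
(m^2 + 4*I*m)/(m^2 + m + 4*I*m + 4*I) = m/(m + 1)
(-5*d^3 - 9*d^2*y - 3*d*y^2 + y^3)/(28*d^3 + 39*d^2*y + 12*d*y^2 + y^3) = (-5*d^2 - 4*d*y + y^2)/(28*d^2 + 11*d*y + y^2)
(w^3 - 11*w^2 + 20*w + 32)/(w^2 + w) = w - 12 + 32/w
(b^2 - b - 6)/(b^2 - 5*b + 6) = (b + 2)/(b - 2)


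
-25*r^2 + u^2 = (-5*r + u)*(5*r + u)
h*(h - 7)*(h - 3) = h^3 - 10*h^2 + 21*h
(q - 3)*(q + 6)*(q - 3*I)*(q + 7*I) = q^4 + 3*q^3 + 4*I*q^3 + 3*q^2 + 12*I*q^2 + 63*q - 72*I*q - 378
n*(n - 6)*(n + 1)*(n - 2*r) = n^4 - 2*n^3*r - 5*n^3 + 10*n^2*r - 6*n^2 + 12*n*r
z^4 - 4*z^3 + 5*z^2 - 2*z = z*(z - 2)*(z - 1)^2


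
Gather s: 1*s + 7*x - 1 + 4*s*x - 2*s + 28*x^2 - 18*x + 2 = s*(4*x - 1) + 28*x^2 - 11*x + 1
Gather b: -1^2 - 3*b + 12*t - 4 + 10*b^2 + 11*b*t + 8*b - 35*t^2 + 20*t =10*b^2 + b*(11*t + 5) - 35*t^2 + 32*t - 5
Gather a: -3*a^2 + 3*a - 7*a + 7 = -3*a^2 - 4*a + 7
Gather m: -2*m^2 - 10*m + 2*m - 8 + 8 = -2*m^2 - 8*m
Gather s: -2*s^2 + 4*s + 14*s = -2*s^2 + 18*s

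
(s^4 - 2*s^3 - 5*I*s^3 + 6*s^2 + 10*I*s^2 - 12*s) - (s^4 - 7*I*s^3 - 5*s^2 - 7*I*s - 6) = -2*s^3 + 2*I*s^3 + 11*s^2 + 10*I*s^2 - 12*s + 7*I*s + 6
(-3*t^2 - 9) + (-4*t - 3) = -3*t^2 - 4*t - 12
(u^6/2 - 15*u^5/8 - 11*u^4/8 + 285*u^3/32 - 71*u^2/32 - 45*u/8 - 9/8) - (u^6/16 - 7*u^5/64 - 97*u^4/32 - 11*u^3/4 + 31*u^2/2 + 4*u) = 7*u^6/16 - 113*u^5/64 + 53*u^4/32 + 373*u^3/32 - 567*u^2/32 - 77*u/8 - 9/8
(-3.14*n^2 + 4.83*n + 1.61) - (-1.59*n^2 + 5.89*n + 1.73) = -1.55*n^2 - 1.06*n - 0.12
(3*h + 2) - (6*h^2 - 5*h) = -6*h^2 + 8*h + 2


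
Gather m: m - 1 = m - 1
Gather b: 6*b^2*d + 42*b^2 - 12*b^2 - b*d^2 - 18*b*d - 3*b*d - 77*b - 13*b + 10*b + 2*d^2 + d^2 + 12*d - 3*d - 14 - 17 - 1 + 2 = b^2*(6*d + 30) + b*(-d^2 - 21*d - 80) + 3*d^2 + 9*d - 30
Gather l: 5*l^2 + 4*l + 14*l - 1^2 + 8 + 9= 5*l^2 + 18*l + 16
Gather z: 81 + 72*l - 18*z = 72*l - 18*z + 81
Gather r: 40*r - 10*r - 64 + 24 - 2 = 30*r - 42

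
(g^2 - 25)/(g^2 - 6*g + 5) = (g + 5)/(g - 1)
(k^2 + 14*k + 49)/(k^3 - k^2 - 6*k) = (k^2 + 14*k + 49)/(k*(k^2 - k - 6))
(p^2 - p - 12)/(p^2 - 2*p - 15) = (p - 4)/(p - 5)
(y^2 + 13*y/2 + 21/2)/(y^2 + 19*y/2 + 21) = (y + 3)/(y + 6)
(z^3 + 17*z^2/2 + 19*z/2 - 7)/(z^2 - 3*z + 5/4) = 2*(z^2 + 9*z + 14)/(2*z - 5)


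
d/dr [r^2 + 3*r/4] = 2*r + 3/4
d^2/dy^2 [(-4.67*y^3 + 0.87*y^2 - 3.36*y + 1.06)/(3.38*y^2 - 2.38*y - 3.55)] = (-227.750868*y^3 - 101.447016*y^2 - 646.184274*y + 116.152038)/(38.614472*y^6 - 81.570216*y^5 - 64.232844*y^4 + 157.864448*y^3 + 67.46349*y^2 - 89.98185*y - 44.738875)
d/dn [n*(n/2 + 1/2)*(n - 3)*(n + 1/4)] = 2*n^3 - 21*n^2/8 - 7*n/2 - 3/8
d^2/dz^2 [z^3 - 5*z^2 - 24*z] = 6*z - 10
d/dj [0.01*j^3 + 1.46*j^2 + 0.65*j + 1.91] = 0.03*j^2 + 2.92*j + 0.65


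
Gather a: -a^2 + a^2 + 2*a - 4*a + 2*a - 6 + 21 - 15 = 0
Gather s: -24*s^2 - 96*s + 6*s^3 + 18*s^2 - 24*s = 6*s^3 - 6*s^2 - 120*s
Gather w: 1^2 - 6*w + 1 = 2 - 6*w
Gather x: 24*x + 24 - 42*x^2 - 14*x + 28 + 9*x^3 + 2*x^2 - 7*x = 9*x^3 - 40*x^2 + 3*x + 52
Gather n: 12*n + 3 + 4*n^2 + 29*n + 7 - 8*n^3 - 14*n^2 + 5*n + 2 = -8*n^3 - 10*n^2 + 46*n + 12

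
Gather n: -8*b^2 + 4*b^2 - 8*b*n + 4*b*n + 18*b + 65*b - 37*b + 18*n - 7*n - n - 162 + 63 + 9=-4*b^2 + 46*b + n*(10 - 4*b) - 90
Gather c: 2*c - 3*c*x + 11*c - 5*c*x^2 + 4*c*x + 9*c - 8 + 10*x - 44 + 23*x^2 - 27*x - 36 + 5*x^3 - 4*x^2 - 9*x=c*(-5*x^2 + x + 22) + 5*x^3 + 19*x^2 - 26*x - 88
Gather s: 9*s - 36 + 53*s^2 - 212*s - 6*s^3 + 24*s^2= -6*s^3 + 77*s^2 - 203*s - 36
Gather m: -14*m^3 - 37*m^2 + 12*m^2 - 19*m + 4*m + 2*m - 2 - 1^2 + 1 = -14*m^3 - 25*m^2 - 13*m - 2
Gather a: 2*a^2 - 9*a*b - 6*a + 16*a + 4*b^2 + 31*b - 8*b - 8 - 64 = 2*a^2 + a*(10 - 9*b) + 4*b^2 + 23*b - 72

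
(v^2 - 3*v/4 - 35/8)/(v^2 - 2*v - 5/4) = (4*v + 7)/(2*(2*v + 1))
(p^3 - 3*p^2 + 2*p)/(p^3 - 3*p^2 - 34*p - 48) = p*(-p^2 + 3*p - 2)/(-p^3 + 3*p^2 + 34*p + 48)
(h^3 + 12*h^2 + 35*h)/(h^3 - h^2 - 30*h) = (h + 7)/(h - 6)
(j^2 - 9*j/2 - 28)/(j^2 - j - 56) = (j + 7/2)/(j + 7)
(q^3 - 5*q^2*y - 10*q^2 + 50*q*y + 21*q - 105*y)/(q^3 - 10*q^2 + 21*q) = (q - 5*y)/q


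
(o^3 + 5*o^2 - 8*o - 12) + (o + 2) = o^3 + 5*o^2 - 7*o - 10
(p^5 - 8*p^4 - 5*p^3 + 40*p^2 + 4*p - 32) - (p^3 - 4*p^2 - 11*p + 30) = p^5 - 8*p^4 - 6*p^3 + 44*p^2 + 15*p - 62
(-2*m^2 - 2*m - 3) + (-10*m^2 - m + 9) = -12*m^2 - 3*m + 6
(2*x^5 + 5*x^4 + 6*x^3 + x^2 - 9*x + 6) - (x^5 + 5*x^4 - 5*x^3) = x^5 + 11*x^3 + x^2 - 9*x + 6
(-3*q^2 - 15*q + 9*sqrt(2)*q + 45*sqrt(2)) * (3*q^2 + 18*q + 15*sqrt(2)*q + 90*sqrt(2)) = -9*q^4 - 99*q^3 - 18*sqrt(2)*q^3 - 198*sqrt(2)*q^2 - 540*sqrt(2)*q + 2970*q + 8100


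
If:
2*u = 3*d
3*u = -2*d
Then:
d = 0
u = 0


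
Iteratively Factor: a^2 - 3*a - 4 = (a - 4)*(a + 1)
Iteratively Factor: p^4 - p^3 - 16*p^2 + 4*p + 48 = (p + 2)*(p^3 - 3*p^2 - 10*p + 24) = (p - 4)*(p + 2)*(p^2 + p - 6) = (p - 4)*(p - 2)*(p + 2)*(p + 3)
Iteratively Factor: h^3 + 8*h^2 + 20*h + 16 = (h + 2)*(h^2 + 6*h + 8) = (h + 2)^2*(h + 4)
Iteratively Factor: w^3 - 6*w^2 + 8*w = (w - 4)*(w^2 - 2*w) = (w - 4)*(w - 2)*(w)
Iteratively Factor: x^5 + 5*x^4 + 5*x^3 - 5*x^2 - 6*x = (x + 1)*(x^4 + 4*x^3 + x^2 - 6*x) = (x + 1)*(x + 3)*(x^3 + x^2 - 2*x) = (x + 1)*(x + 2)*(x + 3)*(x^2 - x) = x*(x + 1)*(x + 2)*(x + 3)*(x - 1)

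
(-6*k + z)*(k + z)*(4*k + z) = -24*k^3 - 26*k^2*z - k*z^2 + z^3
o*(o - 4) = o^2 - 4*o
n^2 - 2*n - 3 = (n - 3)*(n + 1)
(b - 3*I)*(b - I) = b^2 - 4*I*b - 3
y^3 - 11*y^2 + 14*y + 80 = (y - 8)*(y - 5)*(y + 2)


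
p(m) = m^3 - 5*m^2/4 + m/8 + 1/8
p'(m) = 3*m^2 - 5*m/2 + 1/8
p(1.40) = 0.59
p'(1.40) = 2.50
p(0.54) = -0.01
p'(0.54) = -0.35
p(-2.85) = -33.53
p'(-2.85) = 31.62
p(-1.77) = -9.56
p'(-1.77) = 13.95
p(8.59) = 542.80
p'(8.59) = 200.01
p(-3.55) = -60.81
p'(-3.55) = 46.81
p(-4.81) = -140.68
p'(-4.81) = 81.56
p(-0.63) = -0.70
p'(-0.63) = 2.89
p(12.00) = 1549.62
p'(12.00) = 402.12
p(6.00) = 171.88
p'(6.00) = 93.12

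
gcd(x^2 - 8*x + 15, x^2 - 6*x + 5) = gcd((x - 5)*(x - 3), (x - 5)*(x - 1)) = x - 5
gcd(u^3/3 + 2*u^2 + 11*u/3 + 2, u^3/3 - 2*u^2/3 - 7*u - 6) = u^2 + 4*u + 3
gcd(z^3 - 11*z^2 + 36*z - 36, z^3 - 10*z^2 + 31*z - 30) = z^2 - 5*z + 6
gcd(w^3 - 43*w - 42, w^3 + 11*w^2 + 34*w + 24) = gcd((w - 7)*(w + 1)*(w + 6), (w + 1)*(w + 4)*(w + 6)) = w^2 + 7*w + 6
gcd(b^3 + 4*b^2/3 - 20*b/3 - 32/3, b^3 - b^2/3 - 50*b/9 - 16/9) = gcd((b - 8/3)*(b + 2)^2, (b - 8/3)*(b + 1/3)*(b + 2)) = b^2 - 2*b/3 - 16/3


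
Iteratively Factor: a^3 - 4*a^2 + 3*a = (a - 3)*(a^2 - a) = a*(a - 3)*(a - 1)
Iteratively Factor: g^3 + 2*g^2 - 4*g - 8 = (g - 2)*(g^2 + 4*g + 4) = (g - 2)*(g + 2)*(g + 2)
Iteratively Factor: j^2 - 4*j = (j - 4)*(j)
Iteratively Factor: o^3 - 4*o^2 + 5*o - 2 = (o - 1)*(o^2 - 3*o + 2) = (o - 1)^2*(o - 2)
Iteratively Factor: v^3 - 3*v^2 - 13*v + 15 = (v + 3)*(v^2 - 6*v + 5) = (v - 5)*(v + 3)*(v - 1)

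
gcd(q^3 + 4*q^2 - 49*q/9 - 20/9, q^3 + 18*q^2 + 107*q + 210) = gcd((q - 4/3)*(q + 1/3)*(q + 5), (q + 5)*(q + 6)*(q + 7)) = q + 5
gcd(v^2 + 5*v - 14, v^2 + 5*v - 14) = v^2 + 5*v - 14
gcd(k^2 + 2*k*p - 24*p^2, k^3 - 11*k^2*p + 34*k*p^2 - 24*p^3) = -k + 4*p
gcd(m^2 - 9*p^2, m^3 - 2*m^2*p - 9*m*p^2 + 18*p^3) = -m^2 + 9*p^2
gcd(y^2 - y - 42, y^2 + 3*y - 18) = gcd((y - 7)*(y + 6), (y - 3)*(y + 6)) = y + 6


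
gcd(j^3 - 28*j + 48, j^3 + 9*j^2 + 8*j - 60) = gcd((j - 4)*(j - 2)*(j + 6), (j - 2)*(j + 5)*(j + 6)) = j^2 + 4*j - 12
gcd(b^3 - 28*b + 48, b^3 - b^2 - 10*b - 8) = b - 4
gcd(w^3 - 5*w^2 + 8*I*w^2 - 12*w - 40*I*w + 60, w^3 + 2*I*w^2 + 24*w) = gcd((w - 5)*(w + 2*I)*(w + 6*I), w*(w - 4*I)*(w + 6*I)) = w + 6*I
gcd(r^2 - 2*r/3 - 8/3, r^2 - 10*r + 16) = r - 2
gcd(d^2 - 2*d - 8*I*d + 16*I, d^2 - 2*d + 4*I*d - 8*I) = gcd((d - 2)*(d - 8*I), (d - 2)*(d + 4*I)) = d - 2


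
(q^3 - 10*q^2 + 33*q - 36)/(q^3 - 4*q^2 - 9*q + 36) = (q - 3)/(q + 3)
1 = 1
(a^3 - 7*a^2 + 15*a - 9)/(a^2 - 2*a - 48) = (-a^3 + 7*a^2 - 15*a + 9)/(-a^2 + 2*a + 48)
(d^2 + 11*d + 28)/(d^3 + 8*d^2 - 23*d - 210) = (d + 4)/(d^2 + d - 30)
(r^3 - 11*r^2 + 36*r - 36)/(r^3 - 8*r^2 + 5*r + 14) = (r^2 - 9*r + 18)/(r^2 - 6*r - 7)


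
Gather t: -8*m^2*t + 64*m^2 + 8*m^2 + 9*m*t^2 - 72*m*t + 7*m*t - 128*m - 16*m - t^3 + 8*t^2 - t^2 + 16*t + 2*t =72*m^2 - 144*m - t^3 + t^2*(9*m + 7) + t*(-8*m^2 - 65*m + 18)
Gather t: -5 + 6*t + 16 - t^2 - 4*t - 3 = -t^2 + 2*t + 8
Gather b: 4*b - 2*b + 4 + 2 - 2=2*b + 4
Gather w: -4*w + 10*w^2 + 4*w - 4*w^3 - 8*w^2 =-4*w^3 + 2*w^2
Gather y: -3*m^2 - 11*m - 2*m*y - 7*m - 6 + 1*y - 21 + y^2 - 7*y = -3*m^2 - 18*m + y^2 + y*(-2*m - 6) - 27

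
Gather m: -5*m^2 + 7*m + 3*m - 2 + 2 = -5*m^2 + 10*m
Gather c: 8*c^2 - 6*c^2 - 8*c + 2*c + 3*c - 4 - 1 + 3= 2*c^2 - 3*c - 2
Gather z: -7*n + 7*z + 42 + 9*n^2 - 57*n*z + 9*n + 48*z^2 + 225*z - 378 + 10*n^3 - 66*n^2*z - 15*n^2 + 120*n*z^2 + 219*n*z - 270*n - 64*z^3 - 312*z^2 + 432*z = 10*n^3 - 6*n^2 - 268*n - 64*z^3 + z^2*(120*n - 264) + z*(-66*n^2 + 162*n + 664) - 336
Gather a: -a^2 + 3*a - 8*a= -a^2 - 5*a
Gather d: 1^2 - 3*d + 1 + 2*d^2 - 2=2*d^2 - 3*d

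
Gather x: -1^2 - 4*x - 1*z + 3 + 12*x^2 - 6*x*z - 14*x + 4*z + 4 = 12*x^2 + x*(-6*z - 18) + 3*z + 6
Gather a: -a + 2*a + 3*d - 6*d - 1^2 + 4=a - 3*d + 3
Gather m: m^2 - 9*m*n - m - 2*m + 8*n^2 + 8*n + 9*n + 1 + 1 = m^2 + m*(-9*n - 3) + 8*n^2 + 17*n + 2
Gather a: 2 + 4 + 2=8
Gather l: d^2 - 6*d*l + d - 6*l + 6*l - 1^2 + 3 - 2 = d^2 - 6*d*l + d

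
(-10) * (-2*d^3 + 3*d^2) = 20*d^3 - 30*d^2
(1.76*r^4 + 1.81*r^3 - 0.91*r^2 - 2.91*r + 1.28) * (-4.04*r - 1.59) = -7.1104*r^5 - 10.1108*r^4 + 0.7985*r^3 + 13.2033*r^2 - 0.544299999999999*r - 2.0352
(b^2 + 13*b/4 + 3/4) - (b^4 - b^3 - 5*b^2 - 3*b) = -b^4 + b^3 + 6*b^2 + 25*b/4 + 3/4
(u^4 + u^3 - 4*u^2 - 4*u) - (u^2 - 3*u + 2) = u^4 + u^3 - 5*u^2 - u - 2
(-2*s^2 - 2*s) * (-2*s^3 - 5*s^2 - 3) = 4*s^5 + 14*s^4 + 10*s^3 + 6*s^2 + 6*s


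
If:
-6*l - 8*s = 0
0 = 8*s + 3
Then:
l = 1/2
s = -3/8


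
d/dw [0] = 0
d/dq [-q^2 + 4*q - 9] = 4 - 2*q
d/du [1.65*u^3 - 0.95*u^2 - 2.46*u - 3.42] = 4.95*u^2 - 1.9*u - 2.46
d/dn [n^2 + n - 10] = 2*n + 1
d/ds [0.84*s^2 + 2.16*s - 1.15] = 1.68*s + 2.16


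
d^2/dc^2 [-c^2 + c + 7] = -2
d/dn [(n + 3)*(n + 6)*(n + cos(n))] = -(n + 3)*(n + 6)*(sin(n) - 1) + (n + 3)*(n + cos(n)) + (n + 6)*(n + cos(n))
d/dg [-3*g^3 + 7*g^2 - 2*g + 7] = -9*g^2 + 14*g - 2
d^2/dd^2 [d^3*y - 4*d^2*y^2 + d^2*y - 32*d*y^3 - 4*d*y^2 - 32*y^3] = 2*y*(3*d - 4*y + 1)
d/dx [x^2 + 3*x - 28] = 2*x + 3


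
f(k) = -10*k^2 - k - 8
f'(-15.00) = 299.00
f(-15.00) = -2243.00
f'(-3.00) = 59.00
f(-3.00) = -95.00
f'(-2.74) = 53.80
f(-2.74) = -80.34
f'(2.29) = -46.80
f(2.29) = -62.73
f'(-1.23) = 23.60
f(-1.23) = -21.90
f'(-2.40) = 47.00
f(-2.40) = -63.20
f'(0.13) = -3.60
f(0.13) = -8.30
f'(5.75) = -116.00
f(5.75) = -344.38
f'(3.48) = -70.60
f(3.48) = -132.58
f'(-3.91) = 77.20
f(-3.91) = -156.97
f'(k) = -20*k - 1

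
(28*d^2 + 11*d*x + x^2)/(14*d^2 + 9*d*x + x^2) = (4*d + x)/(2*d + x)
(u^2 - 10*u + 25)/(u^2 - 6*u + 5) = (u - 5)/(u - 1)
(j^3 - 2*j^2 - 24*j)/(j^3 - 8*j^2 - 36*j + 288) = j*(j + 4)/(j^2 - 2*j - 48)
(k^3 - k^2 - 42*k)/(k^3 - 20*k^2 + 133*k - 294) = k*(k + 6)/(k^2 - 13*k + 42)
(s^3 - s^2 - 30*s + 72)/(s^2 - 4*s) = s + 3 - 18/s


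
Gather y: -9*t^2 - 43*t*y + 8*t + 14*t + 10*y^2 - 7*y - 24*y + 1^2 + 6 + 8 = -9*t^2 + 22*t + 10*y^2 + y*(-43*t - 31) + 15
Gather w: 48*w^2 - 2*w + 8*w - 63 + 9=48*w^2 + 6*w - 54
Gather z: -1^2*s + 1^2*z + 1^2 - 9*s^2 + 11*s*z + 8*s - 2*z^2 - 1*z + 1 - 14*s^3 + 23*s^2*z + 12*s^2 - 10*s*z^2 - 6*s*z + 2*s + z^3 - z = -14*s^3 + 3*s^2 + 9*s + z^3 + z^2*(-10*s - 2) + z*(23*s^2 + 5*s - 1) + 2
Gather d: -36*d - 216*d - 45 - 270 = -252*d - 315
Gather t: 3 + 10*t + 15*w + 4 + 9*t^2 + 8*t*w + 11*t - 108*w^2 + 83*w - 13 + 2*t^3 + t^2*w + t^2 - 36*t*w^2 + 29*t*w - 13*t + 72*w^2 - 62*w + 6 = 2*t^3 + t^2*(w + 10) + t*(-36*w^2 + 37*w + 8) - 36*w^2 + 36*w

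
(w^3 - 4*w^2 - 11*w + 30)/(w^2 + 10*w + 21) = (w^2 - 7*w + 10)/(w + 7)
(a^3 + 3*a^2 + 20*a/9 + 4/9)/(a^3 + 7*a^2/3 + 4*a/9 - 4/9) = (3*a + 1)/(3*a - 1)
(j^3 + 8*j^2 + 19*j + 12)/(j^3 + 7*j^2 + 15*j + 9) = (j + 4)/(j + 3)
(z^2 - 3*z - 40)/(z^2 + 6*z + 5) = (z - 8)/(z + 1)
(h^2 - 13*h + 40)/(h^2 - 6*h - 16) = (h - 5)/(h + 2)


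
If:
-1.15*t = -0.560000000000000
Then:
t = 0.49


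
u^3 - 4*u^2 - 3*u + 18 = (u - 3)^2*(u + 2)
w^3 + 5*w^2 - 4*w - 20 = (w - 2)*(w + 2)*(w + 5)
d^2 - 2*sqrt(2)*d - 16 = (d - 4*sqrt(2))*(d + 2*sqrt(2))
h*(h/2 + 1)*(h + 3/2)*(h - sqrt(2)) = h^4/2 - sqrt(2)*h^3/2 + 7*h^3/4 - 7*sqrt(2)*h^2/4 + 3*h^2/2 - 3*sqrt(2)*h/2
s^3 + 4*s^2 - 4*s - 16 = (s - 2)*(s + 2)*(s + 4)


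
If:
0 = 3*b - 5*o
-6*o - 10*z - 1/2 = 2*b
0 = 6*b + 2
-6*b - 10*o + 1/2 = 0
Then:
No Solution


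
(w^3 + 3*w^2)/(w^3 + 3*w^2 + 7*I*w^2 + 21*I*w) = w/(w + 7*I)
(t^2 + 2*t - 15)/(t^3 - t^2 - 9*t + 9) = (t + 5)/(t^2 + 2*t - 3)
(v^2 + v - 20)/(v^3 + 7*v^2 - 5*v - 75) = (v - 4)/(v^2 + 2*v - 15)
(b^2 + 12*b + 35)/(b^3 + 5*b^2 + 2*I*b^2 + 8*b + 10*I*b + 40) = (b + 7)/(b^2 + 2*I*b + 8)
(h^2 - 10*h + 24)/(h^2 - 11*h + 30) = (h - 4)/(h - 5)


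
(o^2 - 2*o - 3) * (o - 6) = o^3 - 8*o^2 + 9*o + 18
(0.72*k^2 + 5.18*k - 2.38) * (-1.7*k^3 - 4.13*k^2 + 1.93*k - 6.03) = -1.224*k^5 - 11.7796*k^4 - 15.9578*k^3 + 15.4852*k^2 - 35.8288*k + 14.3514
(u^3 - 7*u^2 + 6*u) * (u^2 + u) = u^5 - 6*u^4 - u^3 + 6*u^2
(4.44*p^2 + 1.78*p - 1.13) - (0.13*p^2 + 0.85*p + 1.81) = 4.31*p^2 + 0.93*p - 2.94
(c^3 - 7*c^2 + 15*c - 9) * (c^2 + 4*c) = c^5 - 3*c^4 - 13*c^3 + 51*c^2 - 36*c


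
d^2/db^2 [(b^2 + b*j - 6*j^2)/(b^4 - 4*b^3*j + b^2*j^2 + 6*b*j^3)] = 2*(3*b^5 + 12*b^4*j - 41*b^3*j^2 + 9*b^2*j^3 + 54*b*j^4 + 27*j^5)/(b^3*(b^6 - 6*b^5*j + 3*b^4*j^2 + 28*b^3*j^3 - 9*b^2*j^4 - 54*b*j^5 - 27*j^6))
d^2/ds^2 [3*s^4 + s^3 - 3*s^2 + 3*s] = 36*s^2 + 6*s - 6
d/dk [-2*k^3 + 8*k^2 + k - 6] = -6*k^2 + 16*k + 1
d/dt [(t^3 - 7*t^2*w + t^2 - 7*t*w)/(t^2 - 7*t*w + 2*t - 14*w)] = (t^2 + 4*t + 2)/(t^2 + 4*t + 4)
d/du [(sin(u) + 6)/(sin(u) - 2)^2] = -(sin(u) + 14)*cos(u)/(sin(u) - 2)^3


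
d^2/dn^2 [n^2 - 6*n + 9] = 2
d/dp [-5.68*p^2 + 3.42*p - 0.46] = 3.42 - 11.36*p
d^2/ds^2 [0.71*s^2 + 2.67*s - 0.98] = 1.42000000000000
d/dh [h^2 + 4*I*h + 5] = 2*h + 4*I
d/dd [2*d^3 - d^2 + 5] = 2*d*(3*d - 1)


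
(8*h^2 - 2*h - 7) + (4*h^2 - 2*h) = 12*h^2 - 4*h - 7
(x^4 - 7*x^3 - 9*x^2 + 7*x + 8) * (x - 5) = x^5 - 12*x^4 + 26*x^3 + 52*x^2 - 27*x - 40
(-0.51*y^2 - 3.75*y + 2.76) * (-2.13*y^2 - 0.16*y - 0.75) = 1.0863*y^4 + 8.0691*y^3 - 4.8963*y^2 + 2.3709*y - 2.07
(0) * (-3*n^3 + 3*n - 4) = 0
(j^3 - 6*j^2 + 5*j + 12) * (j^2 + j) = j^5 - 5*j^4 - j^3 + 17*j^2 + 12*j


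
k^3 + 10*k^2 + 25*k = k*(k + 5)^2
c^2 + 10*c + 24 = (c + 4)*(c + 6)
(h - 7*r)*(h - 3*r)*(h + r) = h^3 - 9*h^2*r + 11*h*r^2 + 21*r^3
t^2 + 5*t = t*(t + 5)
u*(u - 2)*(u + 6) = u^3 + 4*u^2 - 12*u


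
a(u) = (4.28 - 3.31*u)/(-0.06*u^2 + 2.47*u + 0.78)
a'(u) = (4.28 - 3.31*u)*(0.12*u - 2.47)/(-0.06*u^2 + 2.47*u + 0.78)^2 - 3.31/(-0.06*u^2 + 2.47*u + 0.78) = (-0.1986*u^2 + 0.5136*u - 13.1534)/(0.0036*u^4 - 0.2964*u^3 + 6.0073*u^2 + 3.8532*u + 0.6084)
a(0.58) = 1.08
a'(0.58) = -2.69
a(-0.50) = -12.63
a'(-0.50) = -60.93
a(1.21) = 0.07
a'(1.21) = -0.95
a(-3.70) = -1.80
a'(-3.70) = -0.21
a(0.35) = 1.91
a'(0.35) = -4.85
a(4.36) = -0.98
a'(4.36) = -0.14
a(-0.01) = 5.71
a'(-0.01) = -23.07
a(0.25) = 2.48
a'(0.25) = -6.71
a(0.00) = 5.49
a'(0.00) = -21.62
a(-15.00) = -1.08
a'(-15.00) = -0.03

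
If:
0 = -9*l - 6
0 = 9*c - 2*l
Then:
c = -4/27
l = -2/3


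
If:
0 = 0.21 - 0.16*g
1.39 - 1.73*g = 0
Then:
No Solution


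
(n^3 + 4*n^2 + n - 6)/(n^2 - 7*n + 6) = (n^2 + 5*n + 6)/(n - 6)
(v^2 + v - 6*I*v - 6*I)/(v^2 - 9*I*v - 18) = (v + 1)/(v - 3*I)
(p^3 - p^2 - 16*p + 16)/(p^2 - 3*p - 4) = (p^2 + 3*p - 4)/(p + 1)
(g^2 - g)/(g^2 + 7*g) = (g - 1)/(g + 7)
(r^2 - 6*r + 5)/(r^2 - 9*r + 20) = (r - 1)/(r - 4)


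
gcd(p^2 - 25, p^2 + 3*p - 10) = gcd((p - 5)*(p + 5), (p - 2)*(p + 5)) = p + 5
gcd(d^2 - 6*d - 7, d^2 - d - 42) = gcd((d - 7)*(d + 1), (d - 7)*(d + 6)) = d - 7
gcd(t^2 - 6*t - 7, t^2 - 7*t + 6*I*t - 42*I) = t - 7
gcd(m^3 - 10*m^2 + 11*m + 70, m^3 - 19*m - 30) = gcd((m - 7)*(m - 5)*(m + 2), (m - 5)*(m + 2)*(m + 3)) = m^2 - 3*m - 10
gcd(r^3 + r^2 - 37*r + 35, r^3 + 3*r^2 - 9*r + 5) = r - 1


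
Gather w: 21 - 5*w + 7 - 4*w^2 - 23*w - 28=-4*w^2 - 28*w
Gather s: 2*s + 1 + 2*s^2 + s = 2*s^2 + 3*s + 1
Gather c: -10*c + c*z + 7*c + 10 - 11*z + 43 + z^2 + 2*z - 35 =c*(z - 3) + z^2 - 9*z + 18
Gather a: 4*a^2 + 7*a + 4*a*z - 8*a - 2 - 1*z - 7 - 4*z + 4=4*a^2 + a*(4*z - 1) - 5*z - 5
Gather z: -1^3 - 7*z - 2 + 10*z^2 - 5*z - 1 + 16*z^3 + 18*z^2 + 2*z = 16*z^3 + 28*z^2 - 10*z - 4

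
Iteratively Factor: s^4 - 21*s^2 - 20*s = (s)*(s^3 - 21*s - 20) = s*(s + 1)*(s^2 - s - 20) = s*(s + 1)*(s + 4)*(s - 5)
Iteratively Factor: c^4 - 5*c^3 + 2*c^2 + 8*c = (c - 2)*(c^3 - 3*c^2 - 4*c) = (c - 4)*(c - 2)*(c^2 + c) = (c - 4)*(c - 2)*(c + 1)*(c)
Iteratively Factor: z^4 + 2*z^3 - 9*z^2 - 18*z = (z)*(z^3 + 2*z^2 - 9*z - 18) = z*(z + 2)*(z^2 - 9) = z*(z - 3)*(z + 2)*(z + 3)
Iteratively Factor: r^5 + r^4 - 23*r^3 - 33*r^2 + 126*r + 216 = (r + 2)*(r^4 - r^3 - 21*r^2 + 9*r + 108) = (r - 3)*(r + 2)*(r^3 + 2*r^2 - 15*r - 36) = (r - 4)*(r - 3)*(r + 2)*(r^2 + 6*r + 9) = (r - 4)*(r - 3)*(r + 2)*(r + 3)*(r + 3)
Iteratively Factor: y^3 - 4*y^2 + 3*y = (y - 1)*(y^2 - 3*y) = (y - 3)*(y - 1)*(y)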